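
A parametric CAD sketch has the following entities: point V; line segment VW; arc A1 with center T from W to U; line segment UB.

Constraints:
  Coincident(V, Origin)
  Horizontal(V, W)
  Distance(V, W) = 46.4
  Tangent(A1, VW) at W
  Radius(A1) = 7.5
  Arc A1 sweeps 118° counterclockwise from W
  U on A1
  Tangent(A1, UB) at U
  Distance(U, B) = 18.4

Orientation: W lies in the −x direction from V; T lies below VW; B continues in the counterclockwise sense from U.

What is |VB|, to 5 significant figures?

52.091

V is at the origin; V and W share the same y with |VW| = 46.4 and W on the −x side, so W = (-46.400, 0.0000). Since A1 is tangent to VW there, TW ⟂ VW, so T = W + (0, -7.5) = (-46.400, -7.5000). On A1, W sits at bearing 90° from T; a 118° counterclockwise sweep puts U at bearing 208°, so U = T + 7.5·(cos 208°, sin 208°) = (-53.022, -11.021). Since A1 is tangent to UB there, TU ⟂ UB, so UB runs along (−sin 208°, cos 208°); with |UB| = 18.4, B = (-44.384, -27.267). Then |VB| = |B − V| = 52.091.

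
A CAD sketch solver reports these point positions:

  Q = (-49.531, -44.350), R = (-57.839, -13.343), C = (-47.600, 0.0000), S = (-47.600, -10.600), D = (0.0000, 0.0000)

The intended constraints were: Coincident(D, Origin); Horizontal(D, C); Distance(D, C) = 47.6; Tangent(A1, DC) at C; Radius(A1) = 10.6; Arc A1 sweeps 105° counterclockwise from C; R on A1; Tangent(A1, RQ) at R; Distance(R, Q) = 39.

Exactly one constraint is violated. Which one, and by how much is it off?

Distance(R, Q) = 39 — off by 6.90.

D = (0.00, 0.00) ✓; D.y = 0.00, C.y = 0.00 ✓; |DC| = 47.60 ✓; ∠(SC, CD) = 90.00° ✓; |SC| = 10.60 ✓; bearing(S→R) − bearing(S→C) = 105.0° ✓; |SR| = 10.60 ✓; ∠(SR, RQ) = 90.00° ✓; |RQ| = 32.10 ✗.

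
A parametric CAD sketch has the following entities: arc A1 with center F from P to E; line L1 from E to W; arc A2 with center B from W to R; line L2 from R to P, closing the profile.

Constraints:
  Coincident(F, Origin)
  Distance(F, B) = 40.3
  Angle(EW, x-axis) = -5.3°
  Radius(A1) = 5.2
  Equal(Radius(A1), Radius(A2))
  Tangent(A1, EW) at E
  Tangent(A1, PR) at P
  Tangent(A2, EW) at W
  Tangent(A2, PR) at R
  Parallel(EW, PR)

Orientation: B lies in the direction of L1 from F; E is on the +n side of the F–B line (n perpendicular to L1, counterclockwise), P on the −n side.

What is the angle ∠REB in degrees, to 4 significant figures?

7.118°

The slot axis is L1's direction at -5.3°, so u = (cos -5.3°, sin -5.3°) = (0.9957, -0.09237) and n = (−sin -5.3°, cos -5.3°) = (0.09237, 0.9957). F is at the origin and B lies 40.3 along u from F, so B = 40.3·u = (40.13, -3.723). Tangency of A1 to both parallel lines with radius 5.2 puts E and P at F ± 5.2·n: E = (0.4803, 5.178), P = (-0.4803, -5.178). Equal radii place W and R the same way about B: W = B + 5.2·n = (40.61, 1.455), R = B − 5.2·n = (39.65, -8.900). Then cos ∠REB = ER·EB / (|ER||EB|), giving 7.118°.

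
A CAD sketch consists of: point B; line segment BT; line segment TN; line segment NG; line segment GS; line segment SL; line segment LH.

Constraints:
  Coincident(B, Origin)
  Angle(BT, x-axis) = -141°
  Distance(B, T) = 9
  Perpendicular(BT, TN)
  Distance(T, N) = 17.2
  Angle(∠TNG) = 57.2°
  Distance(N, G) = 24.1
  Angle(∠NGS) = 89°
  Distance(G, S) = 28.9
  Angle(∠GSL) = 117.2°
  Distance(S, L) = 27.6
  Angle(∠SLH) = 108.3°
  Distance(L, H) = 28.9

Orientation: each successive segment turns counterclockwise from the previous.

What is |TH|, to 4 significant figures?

31.32

B is at the origin; BT runs at -141.0° with length 9.0, so T = (-6.994, -5.664). The perpendicularity gives TN at right angles to BT, so TN runs at -51.00°; with |TN| = 17.2, N = (3.830, -19.03). ∠TNG = 57.2° gives NG at 71.80° from the x-axis; with |NG| = 24.1, G = (11.36, 3.864). ∠NGS = 89.0° gives GS at 162.8° from the x-axis; with |GS| = 28.9, S = (-16.25, 12.41). ∠GSL = 117.2° gives SL at -134.4° from the x-axis; with |SL| = 27.6, L = (-35.56, -7.310). ∠SLH = 108.3° gives LH at -62.70° from the x-axis; with |LH| = 28.9, H = (-22.31, -32.99). Then |TH| = |H − T| = 31.32.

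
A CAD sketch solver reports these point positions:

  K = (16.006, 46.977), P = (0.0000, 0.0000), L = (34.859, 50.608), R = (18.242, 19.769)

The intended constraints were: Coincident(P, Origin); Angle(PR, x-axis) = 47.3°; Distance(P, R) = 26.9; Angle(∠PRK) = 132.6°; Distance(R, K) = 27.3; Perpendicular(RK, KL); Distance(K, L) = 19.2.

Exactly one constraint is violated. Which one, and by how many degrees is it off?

Perpendicular(RK, KL) — off by 6.20°.

P = (0.00, 0.00) ✓; PR at 47.30° ✓; |PR| = 26.90 ✓; ∠PRK = 132.6° ✓; |RK| = 27.30 ✓; ∠(RK, KL) = 83.80° ✗; |KL| = 19.20 ✓.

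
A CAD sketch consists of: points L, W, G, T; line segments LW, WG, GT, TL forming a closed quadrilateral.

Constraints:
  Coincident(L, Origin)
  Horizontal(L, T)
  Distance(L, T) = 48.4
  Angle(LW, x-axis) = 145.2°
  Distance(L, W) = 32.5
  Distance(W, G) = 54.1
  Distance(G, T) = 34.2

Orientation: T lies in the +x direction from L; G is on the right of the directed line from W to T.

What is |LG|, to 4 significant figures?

21.63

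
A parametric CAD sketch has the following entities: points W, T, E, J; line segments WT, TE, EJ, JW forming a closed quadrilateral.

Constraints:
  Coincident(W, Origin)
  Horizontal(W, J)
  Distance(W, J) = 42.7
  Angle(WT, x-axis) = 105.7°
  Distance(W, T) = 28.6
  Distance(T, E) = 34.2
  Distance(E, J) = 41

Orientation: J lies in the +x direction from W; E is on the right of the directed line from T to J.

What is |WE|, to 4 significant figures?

5.622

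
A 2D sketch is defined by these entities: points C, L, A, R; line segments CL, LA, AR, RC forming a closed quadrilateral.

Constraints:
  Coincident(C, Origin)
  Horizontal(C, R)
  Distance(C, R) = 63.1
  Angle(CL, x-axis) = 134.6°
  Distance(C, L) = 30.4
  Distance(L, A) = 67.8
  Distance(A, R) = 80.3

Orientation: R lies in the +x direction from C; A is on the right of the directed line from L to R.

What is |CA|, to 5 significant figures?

44.122

Checks: CL at 134.6° ✓; |LA| = 67.80 ✓; |AR| = 80.30 ✓.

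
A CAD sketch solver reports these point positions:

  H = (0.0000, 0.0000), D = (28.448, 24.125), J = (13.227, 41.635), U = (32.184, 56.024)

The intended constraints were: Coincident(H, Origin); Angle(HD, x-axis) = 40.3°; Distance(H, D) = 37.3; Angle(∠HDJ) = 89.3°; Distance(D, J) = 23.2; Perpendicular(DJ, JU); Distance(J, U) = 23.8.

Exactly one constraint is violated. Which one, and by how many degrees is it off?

Perpendicular(DJ, JU) — off by 3.80°.

H = (0.00, 0.00) ✓; HD at 40.30° ✓; |HD| = 37.30 ✓; ∠HDJ = 89.30° ✓; |DJ| = 23.20 ✓; ∠(DJ, JU) = 93.80° ✗; |JU| = 23.80 ✓.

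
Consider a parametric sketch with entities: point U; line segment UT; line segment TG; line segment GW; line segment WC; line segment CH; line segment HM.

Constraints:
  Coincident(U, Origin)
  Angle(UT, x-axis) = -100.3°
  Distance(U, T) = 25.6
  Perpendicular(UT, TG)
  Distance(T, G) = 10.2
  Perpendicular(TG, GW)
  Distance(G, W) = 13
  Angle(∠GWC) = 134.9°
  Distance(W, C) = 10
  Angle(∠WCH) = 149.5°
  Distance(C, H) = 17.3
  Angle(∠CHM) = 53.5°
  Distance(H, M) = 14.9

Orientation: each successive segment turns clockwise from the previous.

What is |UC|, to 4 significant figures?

6.358

TG ⟂ GW, so GW runs at 79.70°; with |GW| = 13.0, W = (-12.29, -10.57). ∠GWC = 134.9° gives WC at 34.60° from the x-axis; with |WC| = 10.0, C = (-4.057, -4.895). Then |UC| = |C − U| = 6.358.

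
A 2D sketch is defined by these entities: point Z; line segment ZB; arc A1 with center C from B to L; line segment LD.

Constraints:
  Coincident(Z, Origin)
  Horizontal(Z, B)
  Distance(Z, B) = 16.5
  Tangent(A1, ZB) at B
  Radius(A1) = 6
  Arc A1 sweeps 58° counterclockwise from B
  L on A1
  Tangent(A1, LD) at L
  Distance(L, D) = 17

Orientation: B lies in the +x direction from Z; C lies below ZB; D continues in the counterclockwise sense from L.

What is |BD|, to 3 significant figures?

22.3

Z is at the origin; ZB is horizontal with |ZB| = 16.5 and B on the +x side, so B = (16.5, 0.00). The tangent condition forces CB to be normal to ZB, so C = B + (0, -6) = (16.5, -6.00). On A1, B sits at bearing 90° from C; a 58° counterclockwise sweep puts L at bearing 148°, so L = C + 6.0·(cos 148°, sin 148°) = (11.4, -2.82). Tangency of A1 to LD means the radius CL is perpendicular to LD, so LD runs along (−sin 148°, cos 148°); with |LD| = 17.0, D = (2.40, -17.2). Then |BD| = |D − B| = 22.3.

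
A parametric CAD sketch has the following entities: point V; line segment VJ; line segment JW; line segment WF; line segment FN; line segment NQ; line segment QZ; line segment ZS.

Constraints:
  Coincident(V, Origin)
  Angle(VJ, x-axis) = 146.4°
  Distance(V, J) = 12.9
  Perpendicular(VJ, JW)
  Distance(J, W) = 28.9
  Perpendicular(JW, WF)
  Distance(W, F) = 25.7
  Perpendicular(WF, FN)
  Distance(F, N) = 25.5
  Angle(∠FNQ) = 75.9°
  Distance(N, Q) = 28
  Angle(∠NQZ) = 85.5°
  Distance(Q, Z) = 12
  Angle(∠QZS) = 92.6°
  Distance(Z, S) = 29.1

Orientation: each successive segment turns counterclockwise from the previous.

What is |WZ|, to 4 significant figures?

7.681

V is at the origin; VJ runs at 146.4° with length 12.9, so J = (-10.74, 7.139). The perpendicularity gives JW at right angles to VJ, so JW runs at -123.6°; with |JW| = 28.9, W = (-26.74, -16.93). JW is perpendicular to WF, so WF runs at -33.60°; with |WF| = 25.7, F = (-5.332, -31.15). WF is perpendicular to FN, so FN runs at 56.40°; with |FN| = 25.5, N = (8.780, -9.915). ∠FNQ = 75.9° gives NQ at 160.5° from the x-axis; with |NQ| = 28.0, Q = (-17.61, -0.5688). ∠NQZ = 85.5° gives QZ at -105.0° from the x-axis; with |QZ| = 12.0, Z = (-20.72, -12.16). Then |WZ| = |Z − W| = 7.681.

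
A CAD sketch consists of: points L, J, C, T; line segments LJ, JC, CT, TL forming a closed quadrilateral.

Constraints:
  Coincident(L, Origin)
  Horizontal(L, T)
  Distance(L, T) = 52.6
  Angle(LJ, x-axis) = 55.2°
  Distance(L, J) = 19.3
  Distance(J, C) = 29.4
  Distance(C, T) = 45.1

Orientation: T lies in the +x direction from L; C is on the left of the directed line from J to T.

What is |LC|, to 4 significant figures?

48.67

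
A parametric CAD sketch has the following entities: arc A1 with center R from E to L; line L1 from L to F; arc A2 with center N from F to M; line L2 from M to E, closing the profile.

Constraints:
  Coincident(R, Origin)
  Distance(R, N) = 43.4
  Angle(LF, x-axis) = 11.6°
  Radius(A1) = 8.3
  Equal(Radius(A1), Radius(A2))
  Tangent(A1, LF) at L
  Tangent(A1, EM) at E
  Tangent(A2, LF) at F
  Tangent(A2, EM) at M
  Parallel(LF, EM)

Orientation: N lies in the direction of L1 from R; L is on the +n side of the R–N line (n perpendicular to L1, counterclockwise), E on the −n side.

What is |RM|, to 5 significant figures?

44.187

The slot axis is L1's direction at 11.6°, so u = (cos 11.6°, sin 11.6°) = (0.97958, 0.20108) and n = (−sin 11.6°, cos 11.6°) = (-0.20108, 0.97958). R is at the origin and N lies 43.4 along u from R, so N = 43.4·u = (42.514, 8.7268). Tangency of A1 to both parallel lines with radius 8.3 puts L and E at R ± 8.3·n: L = (-1.6689, 8.1305), E = (1.6689, -8.1305). Equal radii place F and M the same way about N: F = N + 8.3·n = (40.845, 16.857), M = N − 8.3·n = (44.183, 0.59631). Then |RM| = |M − R| = 44.187.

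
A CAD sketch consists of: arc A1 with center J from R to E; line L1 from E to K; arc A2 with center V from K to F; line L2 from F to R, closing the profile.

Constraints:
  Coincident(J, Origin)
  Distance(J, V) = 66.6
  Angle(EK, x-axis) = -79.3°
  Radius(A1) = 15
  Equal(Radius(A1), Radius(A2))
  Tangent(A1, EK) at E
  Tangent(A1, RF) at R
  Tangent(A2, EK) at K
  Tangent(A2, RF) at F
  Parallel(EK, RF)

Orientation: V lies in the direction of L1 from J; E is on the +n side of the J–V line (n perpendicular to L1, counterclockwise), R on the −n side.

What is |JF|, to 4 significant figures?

68.27

Tangency of A1 to both parallel lines with radius 15.0 puts E and R at J ± 15.0·n: E = (14.74, 2.785), R = (-14.74, -2.785). Equal radii place K and F the same way about V: K = V + 15.0·n = (27.10, -62.66), F = V − 15.0·n = (-2.374, -68.23). Then |JF| = |F − J| = 68.27.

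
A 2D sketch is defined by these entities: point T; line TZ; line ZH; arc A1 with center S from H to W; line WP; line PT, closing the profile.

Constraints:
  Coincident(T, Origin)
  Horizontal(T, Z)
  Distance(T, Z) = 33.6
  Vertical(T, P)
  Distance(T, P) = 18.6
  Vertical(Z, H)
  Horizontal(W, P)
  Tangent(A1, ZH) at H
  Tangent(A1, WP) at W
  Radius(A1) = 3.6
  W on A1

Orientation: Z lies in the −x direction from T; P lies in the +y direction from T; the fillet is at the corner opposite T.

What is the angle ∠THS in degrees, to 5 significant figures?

24.057°

T is at the origin; TZ is horizontal with |TZ| = 33.6 and Z on the −x side, so Z = (-33.600, 0.0000). TP is vertical with |TP| = 18.6 and P on the +y side, so P = (0.0000, 18.600). The virtual corner opposite T is at (-33.600, 18.600). Since A1 is tangent to ZH there, SH ⟂ ZH and A1 meets WP tangentially, so SW is at right angles to WP, with radius 3.6, so the center S sits 3.6 in from both sides at S = (-30.000, 15.000). That places the tangent points at H = (-33.600, 15.000) on ZH and W = (-30.000, 18.600) on WP. Then cos ∠THS = HT·HS / (|HT||HS|), giving 24.057°.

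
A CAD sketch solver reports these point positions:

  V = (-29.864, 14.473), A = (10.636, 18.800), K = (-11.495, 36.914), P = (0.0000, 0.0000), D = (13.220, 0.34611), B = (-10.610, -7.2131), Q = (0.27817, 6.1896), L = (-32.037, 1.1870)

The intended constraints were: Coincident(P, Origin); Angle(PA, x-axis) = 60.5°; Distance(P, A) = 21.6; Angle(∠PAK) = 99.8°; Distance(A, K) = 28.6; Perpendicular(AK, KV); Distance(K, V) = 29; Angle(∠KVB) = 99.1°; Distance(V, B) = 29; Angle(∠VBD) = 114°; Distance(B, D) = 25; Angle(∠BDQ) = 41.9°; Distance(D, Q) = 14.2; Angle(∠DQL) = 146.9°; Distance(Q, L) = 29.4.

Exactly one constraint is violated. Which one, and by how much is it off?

Distance(Q, L) = 29.4 — off by 3.30.

P = (0.00, 0.00) ✓; PA at 60.50° ✓; |PA| = 21.60 ✓; ∠PAK = 99.80° ✓; |AK| = 28.60 ✓; ∠(AK, KV) = 90.00° ✓; |KV| = 29.00 ✓; ∠KVB = 99.10° ✓; |VB| = 29.00 ✓; ∠VBD = 114.0° ✓; |BD| = 25.00 ✓; ∠BDQ = 41.90° ✓; |DQ| = 14.20 ✓; ∠DQL = 146.9° ✓; |QL| = 32.70 ✗.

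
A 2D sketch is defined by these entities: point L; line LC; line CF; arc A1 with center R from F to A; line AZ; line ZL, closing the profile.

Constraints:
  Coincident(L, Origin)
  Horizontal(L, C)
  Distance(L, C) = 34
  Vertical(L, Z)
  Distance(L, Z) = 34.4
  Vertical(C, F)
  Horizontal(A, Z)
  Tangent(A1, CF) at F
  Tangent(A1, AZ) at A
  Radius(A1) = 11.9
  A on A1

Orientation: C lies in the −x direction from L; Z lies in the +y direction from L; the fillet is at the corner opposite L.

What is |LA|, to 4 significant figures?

40.89

L is at the origin; LC is horizontal with |LC| = 34.0 and C on the −x side, so C = (-34.00, 0.000). LZ is vertical with |LZ| = 34.4 and Z on the +y side, so Z = (0.000, 34.40). The virtual corner opposite L is at (-34.00, 34.40). Tangency of A1 to CF means the radius RF is perpendicular to CF and the tangent condition forces RA to be normal to AZ, with radius 11.9, so the center R sits 11.9 in from both sides at R = (-22.10, 22.50). That places the tangent points at F = (-34.00, 22.50) on CF and A = (-22.10, 34.40) on AZ. Then |LA| = |A − L| = 40.89.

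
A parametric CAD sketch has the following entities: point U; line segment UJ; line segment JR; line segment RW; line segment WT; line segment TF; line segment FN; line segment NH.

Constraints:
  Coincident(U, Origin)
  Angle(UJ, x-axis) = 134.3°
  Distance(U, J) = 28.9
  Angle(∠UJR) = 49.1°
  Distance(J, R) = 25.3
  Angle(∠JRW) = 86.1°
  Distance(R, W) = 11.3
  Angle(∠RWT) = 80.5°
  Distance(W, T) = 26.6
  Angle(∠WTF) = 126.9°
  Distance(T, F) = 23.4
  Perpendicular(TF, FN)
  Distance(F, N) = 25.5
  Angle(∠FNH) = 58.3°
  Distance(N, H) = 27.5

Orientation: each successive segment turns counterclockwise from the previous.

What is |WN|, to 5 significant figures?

39.598

U is at the origin; UJ runs at 134.3° with length 28.9, so J = (-20.184, 20.684). ∠UJR = 49.1° gives JR at -94.800° from the x-axis; with |JR| = 25.3, R = (-22.301, -4.5277). ∠JRW = 86.1° gives RW at -0.90000° from the x-axis; with |RW| = 11.3, W = (-11.003, -4.7052). ∠RWT = 80.5° gives WT at 98.600° from the x-axis; with |WT| = 26.6, T = (-14.980, 21.596). ∠WTF = 126.9° gives TF at 151.70° from the x-axis; with |TF| = 23.4, F = (-35.583, 32.689). TF is perpendicular to FN, so FN runs at -118.30°; with |FN| = 25.5, N = (-47.673, 10.237). Then |WN| = |N − W| = 39.598.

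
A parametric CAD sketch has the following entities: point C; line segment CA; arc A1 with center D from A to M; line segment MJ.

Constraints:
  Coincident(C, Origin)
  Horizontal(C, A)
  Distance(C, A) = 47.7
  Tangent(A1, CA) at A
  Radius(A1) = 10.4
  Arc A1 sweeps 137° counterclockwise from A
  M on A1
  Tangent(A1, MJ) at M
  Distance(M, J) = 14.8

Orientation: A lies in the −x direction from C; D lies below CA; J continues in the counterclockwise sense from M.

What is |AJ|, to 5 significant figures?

28.346

C is at the origin; CA is horizontal with |CA| = 47.7 and A on the −x side, so A = (-47.700, 0.0000). A1 meets CA tangentially, so DA is at right angles to CA, so D = A + (0, -10.4) = (-47.700, -10.400). On A1, A sits at bearing 90° from D; a 137° counterclockwise sweep puts M at bearing 227°, so M = D + 10.4·(cos 227°, sin 227°) = (-54.793, -18.006). A1 meets MJ tangentially, so DM is at right angles to MJ, so MJ runs along (−sin 227°, cos 227°); with |MJ| = 14.8, J = (-43.969, -28.100). Then |AJ| = |J − A| = 28.346.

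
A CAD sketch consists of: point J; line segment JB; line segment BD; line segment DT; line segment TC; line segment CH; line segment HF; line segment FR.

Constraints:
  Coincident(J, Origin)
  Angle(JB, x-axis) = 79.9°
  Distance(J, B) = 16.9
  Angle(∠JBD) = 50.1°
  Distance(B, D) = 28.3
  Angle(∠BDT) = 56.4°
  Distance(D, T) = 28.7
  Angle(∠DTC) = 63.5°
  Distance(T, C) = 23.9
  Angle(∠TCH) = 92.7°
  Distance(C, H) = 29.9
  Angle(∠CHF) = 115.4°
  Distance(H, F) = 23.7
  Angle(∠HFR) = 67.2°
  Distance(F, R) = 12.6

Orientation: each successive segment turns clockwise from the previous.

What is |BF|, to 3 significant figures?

45.8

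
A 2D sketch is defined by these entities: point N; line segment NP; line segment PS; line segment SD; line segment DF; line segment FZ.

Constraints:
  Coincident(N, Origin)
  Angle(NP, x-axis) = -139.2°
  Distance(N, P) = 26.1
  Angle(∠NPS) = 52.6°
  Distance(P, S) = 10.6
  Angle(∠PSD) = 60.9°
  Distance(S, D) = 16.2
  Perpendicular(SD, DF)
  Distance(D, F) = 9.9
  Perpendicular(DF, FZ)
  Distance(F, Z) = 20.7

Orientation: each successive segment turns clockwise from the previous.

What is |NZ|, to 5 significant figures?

31.723

The perpendicularity gives DF at right angles to SD, so DF runs at -115.70°; with |DF| = 9.9, F = (-10.082, -22.419). The perpendicularity gives FZ at right angles to DF, so FZ runs at 154.30°; with |FZ| = 20.7, Z = (-28.734, -13.442). Then |NZ| = |Z − N| = 31.723.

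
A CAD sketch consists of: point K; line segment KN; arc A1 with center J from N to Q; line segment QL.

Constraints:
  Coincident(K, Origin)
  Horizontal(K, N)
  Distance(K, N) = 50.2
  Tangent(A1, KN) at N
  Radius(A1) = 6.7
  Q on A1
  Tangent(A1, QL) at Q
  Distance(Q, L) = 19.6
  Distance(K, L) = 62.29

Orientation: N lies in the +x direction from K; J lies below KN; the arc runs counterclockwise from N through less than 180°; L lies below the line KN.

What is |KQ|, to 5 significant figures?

46.048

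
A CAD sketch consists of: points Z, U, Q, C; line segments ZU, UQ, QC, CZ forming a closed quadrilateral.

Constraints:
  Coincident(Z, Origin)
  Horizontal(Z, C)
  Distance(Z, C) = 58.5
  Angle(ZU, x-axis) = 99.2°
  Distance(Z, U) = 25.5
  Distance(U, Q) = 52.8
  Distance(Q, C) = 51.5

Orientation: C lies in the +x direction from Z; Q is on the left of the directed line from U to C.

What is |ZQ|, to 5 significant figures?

65.264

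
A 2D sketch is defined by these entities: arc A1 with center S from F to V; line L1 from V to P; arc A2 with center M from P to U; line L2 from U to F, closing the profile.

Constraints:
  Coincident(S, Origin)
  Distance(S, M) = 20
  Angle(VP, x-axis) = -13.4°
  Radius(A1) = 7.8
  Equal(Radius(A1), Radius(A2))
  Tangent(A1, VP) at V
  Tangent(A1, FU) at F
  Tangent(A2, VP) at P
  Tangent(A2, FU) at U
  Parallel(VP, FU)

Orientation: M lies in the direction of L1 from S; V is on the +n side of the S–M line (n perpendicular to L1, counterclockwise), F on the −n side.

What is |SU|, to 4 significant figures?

21.47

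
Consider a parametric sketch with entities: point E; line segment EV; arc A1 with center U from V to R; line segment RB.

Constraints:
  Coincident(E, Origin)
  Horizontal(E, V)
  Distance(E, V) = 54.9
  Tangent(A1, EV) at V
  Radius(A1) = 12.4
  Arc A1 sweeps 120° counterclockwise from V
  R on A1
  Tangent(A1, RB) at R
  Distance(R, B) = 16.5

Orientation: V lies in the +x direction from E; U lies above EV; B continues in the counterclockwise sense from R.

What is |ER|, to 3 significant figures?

68.2

E is at the origin; E and V share the same y with |EV| = 54.9 and V on the +x side, so V = (54.9, 0.00). Tangency of A1 to EV means the radius UV is perpendicular to EV, so U = V + (0, 12.4) = (54.9, 12.4). On A1, V sits at bearing -90° from U; a 120° counterclockwise sweep puts R at bearing 30°, so R = U + 12.4·(cos 30°, sin 30°) = (65.6, 18.6). Then |ER| = |R − E| = 68.2.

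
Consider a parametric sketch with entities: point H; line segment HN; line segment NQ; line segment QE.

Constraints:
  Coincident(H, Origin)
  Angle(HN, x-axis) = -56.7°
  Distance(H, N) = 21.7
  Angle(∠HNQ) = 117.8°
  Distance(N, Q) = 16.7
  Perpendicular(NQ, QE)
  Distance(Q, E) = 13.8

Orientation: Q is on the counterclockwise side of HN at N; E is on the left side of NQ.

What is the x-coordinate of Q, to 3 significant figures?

28.5

H is at the origin; HN runs at -56.7° with length 21.7, so N = 21.7·(cos -56.7°, sin -56.7°) = (11.9, -18.1). ∠HNQ = 117.8°, so NQ runs at -56.7° + (180° − 117.8°) = 5.50° from the x-axis; with |NQ| = 16.7, Q = N + 16.7·(cos 5.50°, sin 5.50°) = (28.5, -16.5). So Q.x = 28.5.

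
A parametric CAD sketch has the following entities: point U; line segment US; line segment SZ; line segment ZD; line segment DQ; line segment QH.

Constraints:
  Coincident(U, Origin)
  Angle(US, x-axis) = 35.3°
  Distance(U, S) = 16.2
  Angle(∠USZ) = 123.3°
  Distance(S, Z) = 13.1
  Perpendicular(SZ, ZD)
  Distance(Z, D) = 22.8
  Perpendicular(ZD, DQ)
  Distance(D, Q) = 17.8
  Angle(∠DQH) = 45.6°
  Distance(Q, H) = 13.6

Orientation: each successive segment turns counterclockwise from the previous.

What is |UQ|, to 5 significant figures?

10.165

U is at the origin; US runs at 35.3° with length 16.2, so S = (13.221, 9.3613). ∠USZ = 123.3° gives SZ at 92.000° from the x-axis; with |SZ| = 13.1, Z = (12.764, 22.453). SZ is perpendicular to ZD, so ZD runs at -178.00°; with |ZD| = 22.8, D = (-10.022, 21.658). The perpendicularity gives DQ at right angles to ZD, so DQ runs at -88.000°; with |DQ| = 17.8, Q = (-9.4007, 3.8684). Then |UQ| = |Q − U| = 10.165.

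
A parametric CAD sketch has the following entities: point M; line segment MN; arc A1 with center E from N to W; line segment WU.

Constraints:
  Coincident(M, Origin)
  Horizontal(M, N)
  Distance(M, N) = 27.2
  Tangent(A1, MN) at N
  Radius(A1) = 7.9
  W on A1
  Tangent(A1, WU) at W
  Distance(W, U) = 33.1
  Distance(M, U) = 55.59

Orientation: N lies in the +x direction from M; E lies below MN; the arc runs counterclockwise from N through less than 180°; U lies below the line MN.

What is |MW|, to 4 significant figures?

23.94

M is at the origin; MN is horizontal with |MN| = 27.2 and N on the +x side, so N = (27.20, 0.000). Tangency of A1 to MN means the radius EN is perpendicular to MN, so E = N + (0, -7.9) = (27.20, -7.900). Since EW ⟂ WU (tangency), |EU| = √(7.9² + 33.1²) = 34.03 regardless of where W sits on A1. So U lies on both circle(M, 55.59) and circle(E, 34.03); the below-MN intersection is U = (38.67, -39.94). W is the foot of the tangent from U: W = (20.58, -12.22).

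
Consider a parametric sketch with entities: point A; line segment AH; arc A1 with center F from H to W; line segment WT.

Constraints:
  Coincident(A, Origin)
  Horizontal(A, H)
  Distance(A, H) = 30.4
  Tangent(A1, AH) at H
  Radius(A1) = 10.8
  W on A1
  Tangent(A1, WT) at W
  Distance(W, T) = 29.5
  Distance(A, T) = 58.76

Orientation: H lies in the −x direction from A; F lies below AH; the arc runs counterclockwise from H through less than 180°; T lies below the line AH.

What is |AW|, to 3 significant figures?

42.3

Checks: ∠(FH, HA) = 90.00° ✓; |FW| = 10.80 ✓; ∠(FW, WT) = 90.00° ✓; |WT| = 29.50 ✓; |AT| = 58.76 ✓.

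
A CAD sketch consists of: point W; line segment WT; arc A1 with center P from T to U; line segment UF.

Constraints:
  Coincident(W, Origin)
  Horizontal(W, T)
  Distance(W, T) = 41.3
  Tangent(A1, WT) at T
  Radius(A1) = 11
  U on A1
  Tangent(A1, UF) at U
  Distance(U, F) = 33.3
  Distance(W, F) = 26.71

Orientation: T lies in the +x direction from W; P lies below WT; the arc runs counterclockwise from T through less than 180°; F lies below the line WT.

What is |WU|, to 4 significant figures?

34.06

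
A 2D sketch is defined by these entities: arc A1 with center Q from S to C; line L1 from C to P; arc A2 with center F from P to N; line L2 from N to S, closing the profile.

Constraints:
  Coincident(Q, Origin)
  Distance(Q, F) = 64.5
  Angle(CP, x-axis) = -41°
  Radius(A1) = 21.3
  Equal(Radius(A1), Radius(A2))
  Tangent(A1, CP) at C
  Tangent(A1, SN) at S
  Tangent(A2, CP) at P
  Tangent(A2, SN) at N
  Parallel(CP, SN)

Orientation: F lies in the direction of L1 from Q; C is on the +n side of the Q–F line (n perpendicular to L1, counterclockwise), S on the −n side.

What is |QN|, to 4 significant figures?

67.93

The slot axis is L1's direction at -41.0°, so u = (cos -41.0°, sin -41.0°) = (0.7547, -0.6561) and n = (−sin -41.0°, cos -41.0°) = (0.6561, 0.7547). Q is at the origin and F lies 64.5 along u from Q, so F = 64.5·u = (48.68, -42.32). Tangency of A1 to both parallel lines with radius 21.3 puts C and S at Q ± 21.3·n: C = (13.97, 16.08), S = (-13.97, -16.08). Equal radii place P and N the same way about F: P = F + 21.3·n = (62.65, -26.24), N = F − 21.3·n = (34.70, -58.39). Then |QN| = |N − Q| = 67.93.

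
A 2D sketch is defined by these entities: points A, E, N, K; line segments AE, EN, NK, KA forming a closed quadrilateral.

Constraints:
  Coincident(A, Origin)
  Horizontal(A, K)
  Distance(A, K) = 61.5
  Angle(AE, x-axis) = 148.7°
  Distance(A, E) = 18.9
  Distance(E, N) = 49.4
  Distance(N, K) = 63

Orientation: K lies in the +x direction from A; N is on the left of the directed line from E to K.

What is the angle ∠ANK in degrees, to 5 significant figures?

65.238°

A is at the origin; A and K share the same y with |AK| = 61.5 and K in +x, so K = (61.5, 0). AE runs at 148.7° with |AE| = 18.9, so E = (-16.149, 9.8189). N is determined by |EN| = 49.4 and |NK| = 63.0 together: it lies at the intersection of circle(E, 49.4) and circle(K, 63.0). With |EK| = 78.268, the foot of the radical line on EK is 29.368 from E and the perpendicular offset is √(49.4² − 29.368²) = 39.722. Taking the left-of-EK solution: N = (17.970, 45.543).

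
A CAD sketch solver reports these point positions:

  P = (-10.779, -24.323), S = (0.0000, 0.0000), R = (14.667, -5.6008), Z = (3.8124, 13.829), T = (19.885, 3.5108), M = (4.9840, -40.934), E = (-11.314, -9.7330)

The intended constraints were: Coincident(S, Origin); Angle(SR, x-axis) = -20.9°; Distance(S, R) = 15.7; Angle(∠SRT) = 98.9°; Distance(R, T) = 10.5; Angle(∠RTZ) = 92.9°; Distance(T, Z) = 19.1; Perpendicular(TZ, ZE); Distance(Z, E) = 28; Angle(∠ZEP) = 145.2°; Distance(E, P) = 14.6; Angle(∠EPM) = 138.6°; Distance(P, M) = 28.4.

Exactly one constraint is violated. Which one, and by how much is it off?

Distance(P, M) = 28.4 — off by 5.50.

S = (0.00, 0.00) ✓; SR at -20.90° ✓; |SR| = 15.70 ✓; ∠SRT = 98.90° ✓; |RT| = 10.50 ✓; ∠RTZ = 92.90° ✓; |TZ| = 19.10 ✓; ∠(TZ, ZE) = 90.00° ✓; |ZE| = 28.00 ✓; ∠ZEP = 145.2° ✓; |EP| = 14.60 ✓; ∠EPM = 138.6° ✓; |PM| = 22.90 ✗.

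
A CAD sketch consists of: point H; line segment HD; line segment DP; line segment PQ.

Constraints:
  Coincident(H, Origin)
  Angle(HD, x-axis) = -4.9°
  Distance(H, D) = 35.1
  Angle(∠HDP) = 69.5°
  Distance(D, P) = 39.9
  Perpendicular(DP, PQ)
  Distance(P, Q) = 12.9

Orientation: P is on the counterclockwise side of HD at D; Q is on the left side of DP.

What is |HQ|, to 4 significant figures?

34.08

∠HDP = 69.5°, so DP runs at -4.9° + (180° − 69.5°) = 105.6° from the x-axis; with |DP| = 39.9, P = D + 39.9·(cos 105.6°, sin 105.6°) = (24.24, 35.43). The perpendicularity gives PQ at right angles to DP; with |PQ| = 12.9 on the left of DP, Q = P + 12.9·(-0.9632, -0.2689) = (11.82, 31.96). Then |HQ| = |Q − H| = 34.08.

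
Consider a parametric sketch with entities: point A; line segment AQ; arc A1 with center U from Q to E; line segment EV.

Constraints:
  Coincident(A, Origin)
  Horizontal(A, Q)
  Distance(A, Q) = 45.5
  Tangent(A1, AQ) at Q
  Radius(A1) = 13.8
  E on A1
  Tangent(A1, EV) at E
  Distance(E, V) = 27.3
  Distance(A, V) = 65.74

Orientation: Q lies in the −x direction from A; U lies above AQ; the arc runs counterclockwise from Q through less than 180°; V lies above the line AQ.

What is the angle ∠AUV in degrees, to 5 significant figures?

112.76°

A is at the origin; AQ is horizontal with |AQ| = 45.5 and Q on the −x side, so Q = (-45.500, 0.0000). Tangency of A1 to AQ means the radius UQ is perpendicular to AQ, so U = Q + (0, 13.8) = (-45.500, 13.800). Since UE ⟂ EV (tangency), |UV| = √(13.8² + 27.3²) = 30.590 regardless of where E sits on A1. So V lies on both circle(A, 65.74) and circle(U, 30.590); the above-AQ intersection is V = (-48.637, 44.228). E is the foot of the tangent from V: E = (-33.888, 21.256).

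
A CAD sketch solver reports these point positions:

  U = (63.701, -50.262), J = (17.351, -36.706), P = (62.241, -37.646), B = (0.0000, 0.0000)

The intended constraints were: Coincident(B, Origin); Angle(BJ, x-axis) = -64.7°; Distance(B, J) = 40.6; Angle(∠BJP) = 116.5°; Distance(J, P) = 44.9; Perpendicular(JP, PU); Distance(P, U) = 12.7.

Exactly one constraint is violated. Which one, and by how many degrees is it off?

Perpendicular(JP, PU) — off by 7.80°.

B = (0.00, 0.00) ✓; BJ at -64.70° ✓; |BJ| = 40.60 ✓; ∠BJP = 116.5° ✓; |JP| = 44.90 ✓; ∠(JP, PU) = 82.20° ✗; |PU| = 12.70 ✓.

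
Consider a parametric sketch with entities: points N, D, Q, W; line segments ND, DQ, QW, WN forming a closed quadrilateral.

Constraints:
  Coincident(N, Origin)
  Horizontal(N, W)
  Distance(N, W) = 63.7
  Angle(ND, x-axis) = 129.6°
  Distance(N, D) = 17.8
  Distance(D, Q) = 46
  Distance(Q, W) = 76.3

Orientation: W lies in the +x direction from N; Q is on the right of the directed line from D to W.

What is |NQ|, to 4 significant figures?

32.41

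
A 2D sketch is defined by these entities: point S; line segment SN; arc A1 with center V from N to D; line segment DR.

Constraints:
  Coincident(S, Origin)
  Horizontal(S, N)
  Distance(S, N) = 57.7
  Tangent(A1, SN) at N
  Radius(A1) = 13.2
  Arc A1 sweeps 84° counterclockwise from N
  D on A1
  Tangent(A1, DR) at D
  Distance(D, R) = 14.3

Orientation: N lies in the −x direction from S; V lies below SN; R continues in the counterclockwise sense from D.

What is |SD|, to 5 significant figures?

71.807

S is at the origin; SN is horizontal with |SN| = 57.7 and N on the −x side, so N = (-57.700, 0.0000). A1 meets SN tangentially, so VN is at right angles to SN, so V = N + (0, -13.2) = (-57.700, -13.200). On A1, N sits at bearing 90° from V; an 84° counterclockwise sweep puts D at bearing 174°, so D = V + 13.2·(cos 174°, sin 174°) = (-70.828, -11.820). Then |SD| = |D − S| = 71.807.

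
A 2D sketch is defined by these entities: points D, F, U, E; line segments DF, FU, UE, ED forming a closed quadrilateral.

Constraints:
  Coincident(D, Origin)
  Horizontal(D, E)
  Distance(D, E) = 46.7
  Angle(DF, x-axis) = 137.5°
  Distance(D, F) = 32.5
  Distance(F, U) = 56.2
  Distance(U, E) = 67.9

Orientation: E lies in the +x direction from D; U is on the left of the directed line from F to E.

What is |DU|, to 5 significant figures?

63.083

Checks: |FU| = 56.20 ✓; |UE| = 67.90 ✓.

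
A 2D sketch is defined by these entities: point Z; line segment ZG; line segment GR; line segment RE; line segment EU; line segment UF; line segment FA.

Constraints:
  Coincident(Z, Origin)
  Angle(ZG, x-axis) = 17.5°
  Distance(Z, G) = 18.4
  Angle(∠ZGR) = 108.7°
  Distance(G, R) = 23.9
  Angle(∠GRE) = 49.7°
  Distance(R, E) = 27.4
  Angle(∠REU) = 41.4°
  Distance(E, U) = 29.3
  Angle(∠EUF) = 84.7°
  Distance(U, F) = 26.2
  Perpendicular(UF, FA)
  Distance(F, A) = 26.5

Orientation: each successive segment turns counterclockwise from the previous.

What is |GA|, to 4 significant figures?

35.87

Z is at the origin; ZG runs at 17.5° with length 18.4, so G = (17.55, 5.533). ∠ZGR = 108.7° gives GR at 88.80° from the x-axis; with |GR| = 23.9, R = (18.05, 29.43). ∠GRE = 49.7° gives RE at -140.9° from the x-axis; with |RE| = 27.4, E = (-3.215, 12.15). ∠REU = 41.4° gives EU at -2.300° from the x-axis; with |EU| = 29.3, U = (26.06, 10.97). ∠EUF = 84.7° gives UF at 93.00° from the x-axis; with |UF| = 26.2, F = (24.69, 37.14). UF is perpendicular to FA, so FA runs at -177.0°; with |FA| = 26.5, A = (-1.773, 35.75). Then |GA| = |A − G| = 35.87.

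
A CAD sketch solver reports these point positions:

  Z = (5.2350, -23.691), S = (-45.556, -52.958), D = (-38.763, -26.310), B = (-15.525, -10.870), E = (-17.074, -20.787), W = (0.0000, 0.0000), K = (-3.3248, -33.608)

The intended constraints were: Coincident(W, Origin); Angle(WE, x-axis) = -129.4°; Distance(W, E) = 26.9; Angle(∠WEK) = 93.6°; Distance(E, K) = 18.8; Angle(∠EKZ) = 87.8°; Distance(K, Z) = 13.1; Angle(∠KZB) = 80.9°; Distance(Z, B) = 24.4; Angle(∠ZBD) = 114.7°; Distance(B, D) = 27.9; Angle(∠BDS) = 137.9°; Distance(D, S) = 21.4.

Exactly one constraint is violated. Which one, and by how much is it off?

Distance(D, S) = 21.4 — off by 6.10.

W = (0.00, 0.00) ✓; WE at -129.4° ✓; |WE| = 26.90 ✓; ∠WEK = 93.60° ✓; |EK| = 18.80 ✓; ∠EKZ = 87.80° ✓; |KZ| = 13.10 ✓; ∠KZB = 80.90° ✓; |ZB| = 24.40 ✓; ∠ZBD = 114.7° ✓; |BD| = 27.90 ✓; ∠BDS = 137.9° ✓; |DS| = 27.50 ✗.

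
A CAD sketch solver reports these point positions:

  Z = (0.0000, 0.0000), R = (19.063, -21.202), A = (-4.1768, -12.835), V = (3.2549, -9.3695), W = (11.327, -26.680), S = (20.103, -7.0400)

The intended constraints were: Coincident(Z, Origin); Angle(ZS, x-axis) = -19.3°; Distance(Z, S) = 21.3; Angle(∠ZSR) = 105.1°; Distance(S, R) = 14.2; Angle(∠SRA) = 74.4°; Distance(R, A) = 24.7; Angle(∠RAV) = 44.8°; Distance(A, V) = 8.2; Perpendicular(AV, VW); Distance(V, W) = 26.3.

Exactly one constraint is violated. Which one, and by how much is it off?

Distance(V, W) = 26.3 — off by 7.20.

Z = (0.00, 0.00) ✓; ZS at -19.30° ✓; |ZS| = 21.30 ✓; ∠ZSR = 105.1° ✓; |SR| = 14.20 ✓; ∠SRA = 74.40° ✓; |RA| = 24.70 ✓; ∠RAV = 44.80° ✓; |AV| = 8.200 ✓; ∠(AV, VW) = 90.00° ✓; |VW| = 19.10 ✗.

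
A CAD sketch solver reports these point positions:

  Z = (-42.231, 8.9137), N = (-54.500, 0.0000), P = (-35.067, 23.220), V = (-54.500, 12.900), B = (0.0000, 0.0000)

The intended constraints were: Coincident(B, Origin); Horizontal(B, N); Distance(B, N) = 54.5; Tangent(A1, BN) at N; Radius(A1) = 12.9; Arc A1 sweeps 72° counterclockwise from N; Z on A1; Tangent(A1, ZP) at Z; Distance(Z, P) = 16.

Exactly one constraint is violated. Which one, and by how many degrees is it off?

Tangent(A1, ZP) at Z — off by 8.60°.

B = (0.00, 0.00) ✓; B.y = 0.00, N.y = 0.00 ✓; |BN| = 54.50 ✓; ∠(VN, NB) = 90.00° ✓; |VN| = 12.90 ✓; bearing(V→Z) − bearing(V→N) = 72.00° ✓; |VZ| = 12.90 ✓; ∠(VZ, ZP) = 98.60° ✗; |ZP| = 16.00 ✓.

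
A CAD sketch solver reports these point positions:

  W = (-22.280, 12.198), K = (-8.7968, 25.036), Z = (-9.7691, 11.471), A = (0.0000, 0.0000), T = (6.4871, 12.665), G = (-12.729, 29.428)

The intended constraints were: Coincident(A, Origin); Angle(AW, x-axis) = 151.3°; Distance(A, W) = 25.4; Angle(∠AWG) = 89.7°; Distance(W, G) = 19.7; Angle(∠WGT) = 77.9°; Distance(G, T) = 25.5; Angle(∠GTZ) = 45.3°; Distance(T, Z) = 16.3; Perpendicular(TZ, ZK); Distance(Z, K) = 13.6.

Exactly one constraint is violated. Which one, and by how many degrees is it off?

Perpendicular(TZ, ZK) — off by 8.30°.

A = (0.00, 0.00) ✓; AW at 151.3° ✓; |AW| = 25.40 ✓; ∠AWG = 89.70° ✓; |WG| = 19.70 ✓; ∠WGT = 77.90° ✓; |GT| = 25.50 ✓; ∠GTZ = 45.30° ✓; |TZ| = 16.30 ✓; ∠(TZ, ZK) = 98.30° ✗; |ZK| = 13.60 ✓.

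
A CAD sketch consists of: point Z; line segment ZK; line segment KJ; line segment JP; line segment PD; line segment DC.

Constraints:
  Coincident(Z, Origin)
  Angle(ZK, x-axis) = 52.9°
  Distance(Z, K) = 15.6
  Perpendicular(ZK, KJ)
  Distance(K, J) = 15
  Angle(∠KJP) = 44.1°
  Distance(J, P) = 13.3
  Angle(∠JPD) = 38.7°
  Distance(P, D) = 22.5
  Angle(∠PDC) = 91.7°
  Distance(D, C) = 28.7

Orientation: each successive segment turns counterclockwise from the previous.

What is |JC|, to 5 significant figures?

24.151

Z is at the origin; ZK runs at 52.9° with length 15.6, so K = (9.4100, 12.442). The perpendicularity gives KJ at right angles to ZK, so KJ runs at 142.90°; with |KJ| = 15.0, J = (-2.5537, 21.490). ∠KJP = 44.1° gives JP at -81.200° from the x-axis; with |JP| = 13.3, P = (-0.51900, 8.3470). ∠JPD = 38.7° gives PD at 60.100° from the x-axis; with |PD| = 22.5, D = (10.697, 27.852). ∠PDC = 91.7° gives DC at 148.40° from the x-axis; with |DC| = 28.7, C = (-13.748, 42.891). Then |JC| = |C − J| = 24.151.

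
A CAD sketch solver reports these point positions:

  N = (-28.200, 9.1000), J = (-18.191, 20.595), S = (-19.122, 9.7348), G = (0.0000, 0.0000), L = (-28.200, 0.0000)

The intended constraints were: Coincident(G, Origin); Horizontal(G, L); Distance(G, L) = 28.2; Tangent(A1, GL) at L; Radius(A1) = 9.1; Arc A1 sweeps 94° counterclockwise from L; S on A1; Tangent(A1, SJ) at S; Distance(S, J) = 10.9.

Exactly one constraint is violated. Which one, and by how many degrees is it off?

Tangent(A1, SJ) at S — off by 8.90°.

G = (0.00, 0.00) ✓; G.y = 0.00, L.y = 0.00 ✓; |GL| = 28.20 ✓; ∠(NL, LG) = 90.00° ✓; |NL| = 9.100 ✓; bearing(N→S) − bearing(N→L) = 94.00° ✓; |NS| = 9.100 ✓; ∠(NS, SJ) = 98.90° ✗; |SJ| = 10.90 ✓.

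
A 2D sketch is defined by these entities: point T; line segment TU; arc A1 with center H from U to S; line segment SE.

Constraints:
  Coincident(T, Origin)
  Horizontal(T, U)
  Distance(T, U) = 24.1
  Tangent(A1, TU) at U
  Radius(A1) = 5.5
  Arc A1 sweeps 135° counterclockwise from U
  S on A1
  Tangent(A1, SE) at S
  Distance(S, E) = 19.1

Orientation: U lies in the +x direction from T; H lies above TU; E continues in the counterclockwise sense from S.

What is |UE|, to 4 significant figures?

24.83

T is at the origin; TU is horizontal with |TU| = 24.1 and U on the +x side, so U = (24.10, 0.000). A1 meets TU tangentially, so HU is at right angles to TU, so H = U + (0, 5.5) = (24.10, 5.500). On A1, U sits at bearing -90° from H; a 135° counterclockwise sweep puts S at bearing 45°, so S = H + 5.5·(cos 45°, sin 45°) = (27.99, 9.389). Tangency of A1 to SE means the radius HS is perpendicular to SE, so SE runs along (−sin 45°, cos 45°); with |SE| = 19.1, E = (14.48, 22.89). Then |UE| = |E − U| = 24.83.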